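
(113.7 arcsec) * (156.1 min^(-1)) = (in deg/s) 1 arcsec = 4.8481368e-06 rad, so 113.7 arcsec = 113.7 * 4.8481368e-06 = 0.00055123316 rad. 1 min^(-1) = 0.016666667 Hz, so 156.1 min^(-1) = 156.1 * 0.016666667 = 2.6016667 Hz. Combine: 0.00055123316 rad * 2.6016667 Hz = 0.0014341249 rad/s. 1 deg/s = 0.017453293 rad/s, so 0.0014341249 rad/s = 0.0014341249 / 0.017453293 = 0.082169306 deg/s ≈ 0.08217 deg/s (4 s.f.). Final answer: 0.08217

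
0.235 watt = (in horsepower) 0.235 watt = 0.235 W. 1 horsepower = 745.69987 W, so 0.235 W = 0.235 / 745.69987 = 0.00031514019 horsepower ≈ 0.0003151 horsepower (4 s.f.). Final answer: 0.0003151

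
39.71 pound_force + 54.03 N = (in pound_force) 1 pound_force = 4.4482216 N, so 39.71 pound_force = 39.71 * 4.4482216 = 176.63888 N. 54.03 N is already in N. Sum: 176.63888 + 54.03 = 230.66888 N. 1 pound_force = 4.4482216 N, so 230.66888 N = 230.66888 / 4.4482216 = 51.856427 pound_force ≈ 51.86 pound_force (4 s.f.). Final answer: 51.86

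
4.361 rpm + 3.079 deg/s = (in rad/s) 0.5104. Check: 1 rpm = 0.10471976 rad/s, so 4.361 rpm = 4.361 * 0.10471976 = 0.45668285 rad/s. 1 deg/s = 0.017453293 rad/s, so 3.079 deg/s = 3.079 * 0.017453293 = 0.053738688 rad/s. Sum: 0.45668285 + 0.053738688 = 0.51042154 rad/s. Result: 0.51042154 rad/s ≈ 0.5104 rad/s (4 s.f.).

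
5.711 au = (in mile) 5.309e+08. Check: 1 au = 1.4959787e+11 m, so 5.711 au = 5.711 * 1.4959787e+11 = 8.5435344e+11 m. 1 mile = 1609.344 m, so 8.5435344e+11 m = 8.5435344e+11 / 1609.344 = 5.3087062e+08 mile ≈ 5.309e+08 mile (4 s.f.).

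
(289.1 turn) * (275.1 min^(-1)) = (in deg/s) 4.772e+05. Check: 1 turn = 6.2831853 rad, so 289.1 turn = 289.1 * 6.2831853 = 1816.4689 rad. 1 min^(-1) = 0.016666667 Hz, so 275.1 min^(-1) = 275.1 * 0.016666667 = 4.585 Hz. Combine: 1816.4689 rad * 4.585 Hz = 8328.5098 rad/s. 1 deg/s = 0.017453293 rad/s, so 8328.5098 rad/s = 8328.5098 / 0.017453293 = 477188.46 deg/s ≈ 4.772e+05 deg/s (4 s.f.).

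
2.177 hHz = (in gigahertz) 1 hHz = 100 Hz, so 2.177 hHz = 2.177 * 100 = 217.7 Hz. 1 gigahertz = 1e+09 Hz, so 217.7 Hz = 217.7 / 1e+09 = 2.177e-07 gigahertz. Final answer: 2.177e-07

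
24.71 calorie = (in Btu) 0.09799. Check: 1 calorie = 4.184 J, so 24.71 calorie = 24.71 * 4.184 = 103.38664 J. 1 Btu = 1055.0559 J, so 103.38664 J = 103.38664 / 1055.0559 = 0.097991627 Btu ≈ 0.09799 Btu (4 s.f.).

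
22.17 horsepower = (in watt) 1 horsepower = 745.69987 W, so 22.17 horsepower = 22.17 * 745.69987 = 16532.166 W. 16532.166 W = 16532.166 watt ≈ 1.653e+04 watt (4 s.f.). Final answer: 1.653e+04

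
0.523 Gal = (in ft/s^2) 0.01716. Check: 1 Gal = 0.01 m/s^2, so 0.523 Gal = 0.523 * 0.01 = 0.00523 m/s^2. 1 ft/s^2 = 0.3048 m/s^2, so 0.00523 m/s^2 = 0.00523 / 0.3048 = 0.017158793 ft/s^2 ≈ 0.01716 ft/s^2 (4 s.f.).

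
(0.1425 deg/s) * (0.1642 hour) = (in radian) 1.47. Check: 1 deg/s = 0.017453293 rad/s, so 0.1425 deg/s = 0.1425 * 0.017453293 = 0.0024870942 rad/s. 1 hour = 3600 s, so 0.1642 hour = 0.1642 * 3600 = 591.12 s. Combine: 0.0024870942 rad/s * 591.12 s = 1.4701711 rad. 1.4701711 rad = 1.4701711 radian ≈ 1.47 radian (4 s.f.).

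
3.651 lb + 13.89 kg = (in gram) 1.555e+04. Check: 1 lb = 0.45359237 kg, so 3.651 lb = 3.651 * 0.45359237 = 1.6560657 kg. 13.89 kg is already in kg. Sum: 1.6560657 + 13.89 = 15.546066 kg. 1 gram = 0.001 kg, so 15.546066 kg = 15.546066 / 0.001 = 15546.066 gram ≈ 1.555e+04 gram (4 s.f.).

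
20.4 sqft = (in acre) 0.0004683. Check: 1 sqft = 0.09290304 m^2, so 20.4 sqft = 20.4 * 0.09290304 = 1.895222 m^2. 1 acre = 4046.8564 m^2, so 1.895222 m^2 = 1.895222 / 4046.8564 = 0.00046831956 acre ≈ 0.0004683 acre (4 s.f.).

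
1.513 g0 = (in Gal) 1484. Check: 1 g0 = 9.80665 m/s^2, so 1.513 g0 = 1.513 * 9.80665 = 14.837461 m/s^2. 1 Gal = 0.01 m/s^2, so 14.837461 m/s^2 = 14.837461 / 0.01 = 1483.7461 Gal ≈ 1484 Gal (4 s.f.).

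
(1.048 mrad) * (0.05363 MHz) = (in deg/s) 3220. Check: 1 mrad = 0.001 rad, so 1.048 mrad = 1.048 * 0.001 = 0.001048 rad. 1 MHz = 1000000 Hz, so 0.05363 MHz = 0.05363 * 1000000 = 53630 Hz. Combine: 0.001048 rad * 53630 Hz = 56.20424 rad/s. 1 deg/s = 0.017453293 rad/s, so 56.20424 rad/s = 56.20424 / 0.017453293 = 3220.2657 deg/s ≈ 3220 deg/s (4 s.f.).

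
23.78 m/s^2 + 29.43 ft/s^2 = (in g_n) 23.78 m/s^2 is already in m/s^2. 1 ft/s^2 = 0.3048 m/s^2, so 29.43 ft/s^2 = 29.43 * 0.3048 = 8.970264 m/s^2. Sum: 23.78 + 8.970264 = 32.750264 m/s^2. 1 g_n = 9.80665 m/s^2, so 32.750264 m/s^2 = 32.750264 / 9.80665 = 3.3395975 g_n ≈ 3.34 g_n (4 s.f.). Final answer: 3.34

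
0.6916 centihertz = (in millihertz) 1 centihertz = 0.01 Hz, so 0.6916 centihertz = 0.6916 * 0.01 = 0.006916 Hz. 1 millihertz = 0.001 Hz, so 0.006916 Hz = 0.006916 / 0.001 = 6.916 millihertz. Final answer: 6.916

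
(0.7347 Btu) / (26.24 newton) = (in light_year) 3.122e-15. Check: 1 Btu = 1055.0559 J, so 0.7347 Btu = 0.7347 * 1055.0559 = 775.14953 J. 26.24 newton = 26.24 N. Combine: 775.14953 J / 26.24 N = 29.54076 m. 1 light_year = 9.4607305e+15 m, so 29.54076 m = 29.54076 / 9.4607305e+15 = 3.1224608e-15 light_year ≈ 3.122e-15 light_year (4 s.f.).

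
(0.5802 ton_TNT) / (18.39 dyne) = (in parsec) 0.0004278. Check: 1 ton_TNT = 4.184e+09 J, so 0.5802 ton_TNT = 0.5802 * 4.184e+09 = 2.4275568e+09 J. 1 dyne = 1e-05 N, so 18.39 dyne = 18.39 * 1e-05 = 0.0001839 N. Combine: 2.4275568e+09 J / 0.0001839 N = 1.3200418e+13 m. 1 parsec = 3.0856776e+16 m, so 1.3200418e+13 m = 1.3200418e+13 / 3.0856776e+16 = 0.0004277964 parsec ≈ 0.0004278 parsec (4 s.f.).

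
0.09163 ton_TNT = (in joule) 3.834e+08. Check: 1 ton_TNT = 4.184e+09 J, so 0.09163 ton_TNT = 0.09163 * 4.184e+09 = 3.8337992e+08 J. 3.8337992e+08 J = 3.8337992e+08 joule ≈ 3.834e+08 joule (4 s.f.).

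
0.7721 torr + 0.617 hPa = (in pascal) 164.6. Check: 1 torr = 133.32237 Pa, so 0.7721 torr = 0.7721 * 133.32237 = 102.9382 Pa. 1 hPa = 100 Pa, so 0.617 hPa = 0.617 * 100 = 61.7 Pa. Sum: 102.9382 + 61.7 = 164.6382 Pa. 164.6382 Pa = 164.6382 pascal ≈ 164.6 pascal (4 s.f.).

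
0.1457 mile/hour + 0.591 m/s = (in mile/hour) 1.468. Check: 1 mile/hour = 0.44704 m/s, so 0.1457 mile/hour = 0.1457 * 0.44704 = 0.065133728 m/s. 0.591 m/s is already in m/s. Sum: 0.065133728 + 0.591 = 0.65613373 m/s. 1 mile/hour = 0.44704 m/s, so 0.65613373 m/s = 0.65613373 / 0.44704 = 1.4677293 mile/hour ≈ 1.468 mile/hour (4 s.f.).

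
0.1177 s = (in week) 1 week = 604800 s, so 0.1177 s = 0.1177 / 604800 = 1.9460979e-07 week ≈ 1.946e-07 week (4 s.f.). Final answer: 1.946e-07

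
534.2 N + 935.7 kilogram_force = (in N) 9710. Check: 534.2 N is already in N. 1 kilogram_force = 9.80665 N, so 935.7 kilogram_force = 935.7 * 9.80665 = 9176.0824 N. Sum: 534.2 + 9176.0824 = 9710.2824 N. Result: 9710.2824 N ≈ 9710 N (4 s.f.).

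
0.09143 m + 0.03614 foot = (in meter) 0.09143 m is already in m. 1 foot = 0.3048 m, so 0.03614 foot = 0.03614 * 0.3048 = 0.011015472 m. Sum: 0.09143 + 0.011015472 = 0.10244547 m. 0.10244547 m = 0.10244547 meter ≈ 0.1024 meter (4 s.f.). Final answer: 0.1024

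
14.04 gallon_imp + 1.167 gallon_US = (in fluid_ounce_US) 2308. Check: 1 gallon_imp = 0.00454609 m^3, so 14.04 gallon_imp = 14.04 * 0.00454609 = 0.063827104 m^3. 1 gallon_US = 0.0037854118 m^3, so 1.167 gallon_US = 1.167 * 0.0037854118 = 0.0044175756 m^3. Sum: 0.063827104 + 0.0044175756 = 0.068244679 m^3. 1 fluid_ounce_US = 2.957353e-05 m^3, so 0.068244679 m^3 = 0.068244679 / 2.957353e-05 = 2307.6271 fluid_ounce_US ≈ 2308 fluid_ounce_US (4 s.f.).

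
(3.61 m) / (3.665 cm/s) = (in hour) 3.61 m is already in m. 1 cm/s = 0.01 m/s, so 3.665 cm/s = 3.665 * 0.01 = 0.03665 m/s. Combine: 3.61 m / 0.03665 m/s = 98.499318 s. 1 hour = 3600 s, so 98.499318 s = 98.499318 / 3600 = 0.027360922 hour ≈ 0.02736 hour (4 s.f.). Final answer: 0.02736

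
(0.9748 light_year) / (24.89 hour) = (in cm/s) 1.029e+13. Check: 1 light_year = 9.4607305e+15 m, so 0.9748 light_year = 0.9748 * 9.4607305e+15 = 9.2223201e+15 m. 1 hour = 3600 s, so 24.89 hour = 24.89 * 3600 = 89604 s. Combine: 9.2223201e+15 m / 89604 s = 1.0292308e+11 m/s. 1 cm/s = 0.01 m/s, so 1.0292308e+11 m/s = 1.0292308e+11 / 0.01 = 1.0292308e+13 cm/s ≈ 1.029e+13 cm/s (4 s.f.).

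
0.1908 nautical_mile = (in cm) 3.534e+04. Check: 1 nautical_mile = 1852 m, so 0.1908 nautical_mile = 0.1908 * 1852 = 353.3616 m. 1 cm = 0.01 m, so 353.3616 m = 353.3616 / 0.01 = 35336.16 cm ≈ 3.534e+04 cm (4 s.f.).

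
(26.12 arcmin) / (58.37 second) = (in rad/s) 0.0001302. Check: 1 arcmin = 0.00029088821 rad, so 26.12 arcmin = 26.12 * 0.00029088821 = 0.007598 rad. 58.37 second = 58.37 s. Combine: 0.007598 rad / 58.37 s = 0.00013016961 rad/s. Result: 0.00013016961 rad/s ≈ 0.0001302 rad/s (4 s.f.).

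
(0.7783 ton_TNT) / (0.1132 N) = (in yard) 3.146e+10. Check: 1 ton_TNT = 4.184e+09 J, so 0.7783 ton_TNT = 0.7783 * 4.184e+09 = 3.2564072e+09 J. 0.1132 N is already in N. Combine: 3.2564072e+09 J / 0.1132 N = 2.8766848e+10 m. 1 yard = 0.9144 m, so 2.8766848e+10 m = 2.8766848e+10 / 0.9144 = 3.1459808e+10 yard ≈ 3.146e+10 yard (4 s.f.).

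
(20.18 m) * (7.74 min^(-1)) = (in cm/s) 260.3. Check: 20.18 m is already in m. 1 min^(-1) = 0.016666667 Hz, so 7.74 min^(-1) = 7.74 * 0.016666667 = 0.129 Hz. Combine: 20.18 m * 0.129 Hz = 2.60322 m/s. 1 cm/s = 0.01 m/s, so 2.60322 m/s = 2.60322 / 0.01 = 260.322 cm/s ≈ 260.3 cm/s (4 s.f.).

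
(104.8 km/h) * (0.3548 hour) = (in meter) 1 km/h = 0.27777778 m/s, so 104.8 km/h = 104.8 * 0.27777778 = 29.111111 m/s. 1 hour = 3600 s, so 0.3548 hour = 0.3548 * 3600 = 1277.28 s. Combine: 29.111111 m/s * 1277.28 s = 37183.04 m. 37183.04 m = 37183.04 meter ≈ 3.718e+04 meter (4 s.f.). Final answer: 3.718e+04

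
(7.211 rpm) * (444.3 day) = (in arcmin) 9.965e+10. Check: 1 rpm = 0.10471976 rad/s, so 7.211 rpm = 7.211 * 0.10471976 = 0.75513415 rad/s. 1 day = 86400 s, so 444.3 day = 444.3 * 86400 = 38387520 s. Combine: 0.75513415 rad/s * 38387520 s = 28987727 rad. 1 arcmin = 0.00029088821 rad, so 28987727 rad = 28987727 / 0.00029088821 = 9.9652466e+10 arcmin ≈ 9.965e+10 arcmin (4 s.f.).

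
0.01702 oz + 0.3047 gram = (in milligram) 787.2. Check: 1 oz = 0.028349523 kg, so 0.01702 oz = 0.01702 * 0.028349523 = 0.00048250888 kg. 1 gram = 0.001 kg, so 0.3047 gram = 0.3047 * 0.001 = 0.0003047 kg. Sum: 0.00048250888 + 0.0003047 = 0.00078720888 kg. 1 milligram = 1e-06 kg, so 0.00078720888 kg = 0.00078720888 / 1e-06 = 787.20888 milligram ≈ 787.2 milligram (4 s.f.).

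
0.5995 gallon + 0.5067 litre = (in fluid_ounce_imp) 97.7. Check: 1 gallon = 0.0037854118 m^3, so 0.5995 gallon = 0.5995 * 0.0037854118 = 0.0022693544 m^3. 1 litre = 0.001 m^3, so 0.5067 litre = 0.5067 * 0.001 = 0.0005067 m^3. Sum: 0.0022693544 + 0.0005067 = 0.0027760544 m^3. 1 fluid_ounce_imp = 2.8413063e-05 m^3, so 0.0027760544 m^3 = 0.0027760544 / 2.8413063e-05 = 97.703455 fluid_ounce_imp ≈ 97.7 fluid_ounce_imp (4 s.f.).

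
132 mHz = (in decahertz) 0.0132. Check: 1 mHz = 0.001 Hz, so 132 mHz = 132 * 0.001 = 0.132 Hz. 1 decahertz = 10 Hz, so 0.132 Hz = 0.132 / 10 = 0.0132 decahertz.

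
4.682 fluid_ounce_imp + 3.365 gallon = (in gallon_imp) 2.831. Check: 1 fluid_ounce_imp = 2.8413063e-05 m^3, so 4.682 fluid_ounce_imp = 4.682 * 2.8413063e-05 = 0.00013302996 m^3. 1 gallon = 0.0037854118 m^3, so 3.365 gallon = 3.365 * 0.0037854118 = 0.012737911 m^3. Sum: 0.00013302996 + 0.012737911 = 0.012870941 m^3. 1 gallon_imp = 0.00454609 m^3, so 0.012870941 m^3 = 0.012870941 / 0.00454609 = 2.8312111 gallon_imp ≈ 2.831 gallon_imp (4 s.f.).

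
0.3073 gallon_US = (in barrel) 0.007317. Check: 1 gallon_US = 0.0037854118 m^3, so 0.3073 gallon_US = 0.3073 * 0.0037854118 = 0.001163257 m^3. 1 barrel = 0.15898729 m^3, so 0.001163257 m^3 = 0.001163257 / 0.15898729 = 0.0073166667 barrel ≈ 0.007317 barrel (4 s.f.).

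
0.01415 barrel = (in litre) 1 barrel = 0.15898729 m^3, so 0.01415 barrel = 0.01415 * 0.15898729 = 0.0022496702 m^3. 1 litre = 0.001 m^3, so 0.0022496702 m^3 = 0.0022496702 / 0.001 = 2.2496702 litre ≈ 2.25 litre (4 s.f.). Final answer: 2.25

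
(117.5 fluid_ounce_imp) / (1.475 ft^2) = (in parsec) 7.896e-19. Check: 1 fluid_ounce_imp = 2.8413063e-05 m^3, so 117.5 fluid_ounce_imp = 117.5 * 2.8413063e-05 = 0.0033385348 m^3. 1 ft^2 = 0.09290304 m^2, so 1.475 ft^2 = 1.475 * 0.09290304 = 0.13703198 m^2. Combine: 0.0033385348 m^3 / 0.13703198 m^2 = 0.02436318 m. 1 parsec = 3.0856776e+16 m, so 0.02436318 m = 0.02436318 / 3.0856776e+16 = 7.8955688e-19 parsec ≈ 7.896e-19 parsec (4 s.f.).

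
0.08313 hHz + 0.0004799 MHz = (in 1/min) 2.929e+04. Check: 1 hHz = 100 Hz, so 0.08313 hHz = 0.08313 * 100 = 8.313 Hz. 1 MHz = 1000000 Hz, so 0.0004799 MHz = 0.0004799 * 1000000 = 479.9 Hz. Sum: 8.313 + 479.9 = 488.213 Hz. 1 1/min = 0.016666667 Hz, so 488.213 Hz = 488.213 / 0.016666667 = 29292.78 1/min ≈ 2.929e+04 1/min (4 s.f.).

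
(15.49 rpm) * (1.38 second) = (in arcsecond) 4.617e+05. Check: 1 rpm = 0.10471976 rad/s, so 15.49 rpm = 15.49 * 0.10471976 = 1.622109 rad/s. 1.38 second = 1.38 s. Combine: 1.622109 rad/s * 1.38 s = 2.2385104 rad. 1 arcsecond = 4.8481368e-06 rad, so 2.2385104 rad = 2.2385104 / 4.8481368e-06 = 461725.92 arcsecond ≈ 4.617e+05 arcsecond (4 s.f.).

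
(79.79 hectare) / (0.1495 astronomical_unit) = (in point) 0.1011. Check: 1 hectare = 10000 m^2, so 79.79 hectare = 79.79 * 10000 = 797900 m^2. 1 astronomical_unit = 1.4959787e+11 m, so 0.1495 astronomical_unit = 0.1495 * 1.4959787e+11 = 2.2364882e+10 m. Combine: 797900 m^2 / 2.2364882e+10 m = 3.5676469e-05 m. 1 point = 0.00035277778 m, so 3.5676469e-05 m = 3.5676469e-05 / 0.00035277778 = 0.10113015 point ≈ 0.1011 point (4 s.f.).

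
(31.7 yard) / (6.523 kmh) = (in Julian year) 1 yard = 0.9144 m, so 31.7 yard = 31.7 * 0.9144 = 28.98648 m. 1 kmh = 0.27777778 m/s, so 6.523 kmh = 6.523 * 0.27777778 = 1.8119444 m/s. Combine: 28.98648 m / 1.8119444 m/s = 15.997444 s. 1 Julian year = 31557600 s, so 15.997444 s = 15.997444 / 31557600 = 5.0692841e-07 Julian year ≈ 5.069e-07 Julian year (4 s.f.). Final answer: 5.069e-07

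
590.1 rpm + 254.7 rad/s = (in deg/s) 1 rpm = 0.10471976 rad/s, so 590.1 rpm = 590.1 * 0.10471976 = 61.795127 rad/s. 254.7 rad/s is already in rad/s. Sum: 61.795127 + 254.7 = 316.49513 rad/s. 1 deg/s = 0.017453293 rad/s, so 316.49513 rad/s = 316.49513 / 0.017453293 = 18133.835 deg/s ≈ 1.813e+04 deg/s (4 s.f.). Final answer: 1.813e+04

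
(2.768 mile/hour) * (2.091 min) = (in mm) 1.552e+05. Check: 1 mile/hour = 0.44704 m/s, so 2.768 mile/hour = 2.768 * 0.44704 = 1.2374067 m/s. 1 min = 60 s, so 2.091 min = 2.091 * 60 = 125.46 s. Combine: 1.2374067 m/s * 125.46 s = 155.24505 m. 1 mm = 0.001 m, so 155.24505 m = 155.24505 / 0.001 = 155245.05 mm ≈ 1.552e+05 mm (4 s.f.).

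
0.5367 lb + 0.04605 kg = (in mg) 2.895e+05. Check: 1 lb = 0.45359237 kg, so 0.5367 lb = 0.5367 * 0.45359237 = 0.24344302 kg. 0.04605 kg is already in kg. Sum: 0.24344302 + 0.04605 = 0.28949302 kg. 1 mg = 1e-06 kg, so 0.28949302 kg = 0.28949302 / 1e-06 = 289493.02 mg ≈ 2.895e+05 mg (4 s.f.).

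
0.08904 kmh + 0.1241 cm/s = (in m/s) 0.02597. Check: 1 kmh = 0.27777778 m/s, so 0.08904 kmh = 0.08904 * 0.27777778 = 0.024733333 m/s. 1 cm/s = 0.01 m/s, so 0.1241 cm/s = 0.1241 * 0.01 = 0.001241 m/s. Sum: 0.024733333 + 0.001241 = 0.025974333 m/s. Result: 0.025974333 m/s ≈ 0.02597 m/s (4 s.f.).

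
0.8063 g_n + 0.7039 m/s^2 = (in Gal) 861.1. Check: 1 g_n = 9.80665 m/s^2, so 0.8063 g_n = 0.8063 * 9.80665 = 7.9071019 m/s^2. 0.7039 m/s^2 is already in m/s^2. Sum: 7.9071019 + 0.7039 = 8.6110019 m/s^2. 1 Gal = 0.01 m/s^2, so 8.6110019 m/s^2 = 8.6110019 / 0.01 = 861.10019 Gal ≈ 861.1 Gal (4 s.f.).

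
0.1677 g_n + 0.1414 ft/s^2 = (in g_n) 0.1721. Check: 1 g_n = 9.80665 m/s^2, so 0.1677 g_n = 0.1677 * 9.80665 = 1.6445752 m/s^2. 1 ft/s^2 = 0.3048 m/s^2, so 0.1414 ft/s^2 = 0.1414 * 0.3048 = 0.04309872 m/s^2. Sum: 1.6445752 + 0.04309872 = 1.6876739 m/s^2. 1 g_n = 9.80665 m/s^2, so 1.6876739 m/s^2 = 1.6876739 / 9.80665 = 0.17209485 g_n ≈ 0.1721 g_n (4 s.f.).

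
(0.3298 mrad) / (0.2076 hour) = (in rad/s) 4.413e-07. Check: 1 mrad = 0.001 rad, so 0.3298 mrad = 0.3298 * 0.001 = 0.0003298 rad. 1 hour = 3600 s, so 0.2076 hour = 0.2076 * 3600 = 747.36 s. Combine: 0.0003298 rad / 747.36 s = 4.4128666e-07 rad/s. Result: 4.4128666e-07 rad/s ≈ 4.413e-07 rad/s (4 s.f.).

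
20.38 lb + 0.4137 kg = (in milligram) 1 lb = 0.45359237 kg, so 20.38 lb = 20.38 * 0.45359237 = 9.2442125 kg. 0.4137 kg is already in kg. Sum: 9.2442125 + 0.4137 = 9.6579125 kg. 1 milligram = 1e-06 kg, so 9.6579125 kg = 9.6579125 / 1e-06 = 9657912.5 milligram ≈ 9.658e+06 milligram (4 s.f.). Final answer: 9.658e+06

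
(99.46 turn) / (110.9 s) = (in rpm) 53.81. Check: 1 turn = 6.2831853 rad, so 99.46 turn = 99.46 * 6.2831853 = 624.92561 rad. 110.9 s is already in s. Combine: 624.92561 rad / 110.9 s = 5.6350371 rad/s. 1 rpm = 0.10471976 rad/s, so 5.6350371 rad/s = 5.6350371 / 0.10471976 = 53.81064 rpm ≈ 53.81 rpm (4 s.f.).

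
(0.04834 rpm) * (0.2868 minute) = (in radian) 0.08711. Check: 1 rpm = 0.10471976 rad/s, so 0.04834 rpm = 0.04834 * 0.10471976 = 0.005062153 rad/s. 1 minute = 60 s, so 0.2868 minute = 0.2868 * 60 = 17.208 s. Combine: 0.005062153 rad/s * 17.208 s = 0.087109528 rad. 0.087109528 rad = 0.087109528 radian ≈ 0.08711 radian (4 s.f.).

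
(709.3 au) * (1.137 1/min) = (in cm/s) 2.011e+14. Check: 1 au = 1.4959787e+11 m, so 709.3 au = 709.3 * 1.4959787e+11 = 1.0610977e+14 m. 1 1/min = 0.016666667 Hz, so 1.137 1/min = 1.137 * 0.016666667 = 0.01895 Hz. Combine: 1.0610977e+14 m * 0.01895 Hz = 2.0107801e+12 m/s. 1 cm/s = 0.01 m/s, so 2.0107801e+12 m/s = 2.0107801e+12 / 0.01 = 2.0107801e+14 cm/s ≈ 2.011e+14 cm/s (4 s.f.).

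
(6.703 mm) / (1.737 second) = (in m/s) 1 mm = 0.001 m, so 6.703 mm = 6.703 * 0.001 = 0.006703 m. 1.737 second = 1.737 s. Combine: 0.006703 m / 1.737 s = 0.0038589522 m/s. Result: 0.0038589522 m/s ≈ 0.003859 m/s (4 s.f.). Final answer: 0.003859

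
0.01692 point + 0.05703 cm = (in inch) 1 point = 0.00035277778 m, so 0.01692 point = 0.01692 * 0.00035277778 = 5.969e-06 m. 1 cm = 0.01 m, so 0.05703 cm = 0.05703 * 0.01 = 0.0005703 m. Sum: 5.969e-06 + 0.0005703 = 0.000576269 m. 1 inch = 0.0254 m, so 0.000576269 m = 0.000576269 / 0.0254 = 0.022687756 inch ≈ 0.02269 inch (4 s.f.). Final answer: 0.02269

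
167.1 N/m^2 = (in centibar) 167.1 N/m^2 = 167.1 Pa. 1 centibar = 1000 Pa, so 167.1 Pa = 167.1 / 1000 = 0.1671 centibar. Final answer: 0.1671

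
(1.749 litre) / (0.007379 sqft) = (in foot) 1 litre = 0.001 m^3, so 1.749 litre = 1.749 * 0.001 = 0.001749 m^3. 1 sqft = 0.09290304 m^2, so 0.007379 sqft = 0.007379 * 0.09290304 = 0.00068553153 m^2. Combine: 0.001749 m^3 / 0.00068553153 m^2 = 2.551305 m. 1 foot = 0.3048 m, so 2.551305 m = 2.551305 / 0.3048 = 8.3704231 foot ≈ 8.37 foot (4 s.f.). Final answer: 8.37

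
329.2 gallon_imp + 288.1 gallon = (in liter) 1 gallon_imp = 0.00454609 m^3, so 329.2 gallon_imp = 329.2 * 0.00454609 = 1.4965728 m^3. 1 gallon = 0.0037854118 m^3, so 288.1 gallon = 288.1 * 0.0037854118 = 1.0905771 m^3. Sum: 1.4965728 + 1.0905771 = 2.58715 m^3. 1 liter = 0.001 m^3, so 2.58715 m^3 = 2.58715 / 0.001 = 2587.15 liter ≈ 2587 liter (4 s.f.). Final answer: 2587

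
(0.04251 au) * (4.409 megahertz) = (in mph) 6.272e+16. Check: 1 au = 1.4959787e+11 m, so 0.04251 au = 0.04251 * 1.4959787e+11 = 6.3594055e+09 m. 1 megahertz = 1000000 Hz, so 4.409 megahertz = 4.409 * 1000000 = 4409000 Hz. Combine: 6.3594055e+09 m * 4409000 Hz = 2.8038619e+16 m/s. 1 mph = 0.44704 m/s, so 2.8038619e+16 m/s = 2.8038619e+16 / 0.44704 = 6.2720604e+16 mph ≈ 6.272e+16 mph (4 s.f.).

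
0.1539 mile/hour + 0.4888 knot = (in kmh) 1 mile/hour = 0.44704 m/s, so 0.1539 mile/hour = 0.1539 * 0.44704 = 0.068799456 m/s. 1 knot = 0.51444444 m/s, so 0.4888 knot = 0.4888 * 0.51444444 = 0.25146044 m/s. Sum: 0.068799456 + 0.25146044 = 0.3202599 m/s. 1 kmh = 0.27777778 m/s, so 0.3202599 m/s = 0.3202599 / 0.27777778 = 1.1529356 kmh ≈ 1.153 kmh (4 s.f.). Final answer: 1.153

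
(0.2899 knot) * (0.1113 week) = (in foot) 3.294e+04. Check: 1 knot = 0.51444444 m/s, so 0.2899 knot = 0.2899 * 0.51444444 = 0.14913744 m/s. 1 week = 604800 s, so 0.1113 week = 0.1113 * 604800 = 67314.24 s. Combine: 0.14913744 m/s * 67314.24 s = 10039.074 m. 1 foot = 0.3048 m, so 10039.074 m = 10039.074 / 0.3048 = 32936.594 foot ≈ 3.294e+04 foot (4 s.f.).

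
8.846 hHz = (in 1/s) 1 hHz = 100 Hz, so 8.846 hHz = 8.846 * 100 = 884.6 Hz. 884.6 Hz = 884.6 1/s. Final answer: 884.6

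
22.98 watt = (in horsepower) 0.03082. Check: 22.98 watt = 22.98 W. 1 horsepower = 745.69987 W, so 22.98 W = 22.98 / 745.69987 = 0.030816688 horsepower ≈ 0.03082 horsepower (4 s.f.).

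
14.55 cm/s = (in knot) 0.2828. Check: 1 cm/s = 0.01 m/s, so 14.55 cm/s = 14.55 * 0.01 = 0.1455 m/s. 1 knot = 0.51444444 m/s, so 0.1455 m/s = 0.1455 / 0.51444444 = 0.28282937 knot ≈ 0.2828 knot (4 s.f.).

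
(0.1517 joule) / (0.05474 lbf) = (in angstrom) 6.23e+09. Check: 0.1517 joule = 0.1517 J. 1 lbf = 4.4482216 N, so 0.05474 lbf = 0.05474 * 4.4482216 = 0.24349565 N. Combine: 0.1517 J / 0.24349565 N = 0.62300907 m. 1 angstrom = 1e-10 m, so 0.62300907 m = 0.62300907 / 1e-10 = 6.2300907e+09 angstrom ≈ 6.23e+09 angstrom (4 s.f.).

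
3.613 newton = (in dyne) 3.613 newton = 3.613 N. 1 dyne = 1e-05 N, so 3.613 N = 3.613 / 1e-05 = 361300 dyne ≈ 3.613e+05 dyne (4 s.f.). Final answer: 3.613e+05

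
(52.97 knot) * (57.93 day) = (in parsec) 4.42e-09. Check: 1 knot = 0.51444444 m/s, so 52.97 knot = 52.97 * 0.51444444 = 27.250122 m/s. 1 day = 86400 s, so 57.93 day = 57.93 * 86400 = 5005152 s. Combine: 27.250122 m/s * 5005152 s = 1.36391e+08 m. 1 parsec = 3.0856776e+16 m, so 1.36391e+08 m = 1.36391e+08 / 3.0856776e+16 = 4.4201314e-09 parsec ≈ 4.42e-09 parsec (4 s.f.).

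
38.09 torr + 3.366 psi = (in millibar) 282.9. Check: 1 torr = 133.32237 Pa, so 38.09 torr = 38.09 * 133.32237 = 5078.249 Pa. 1 psi = 6894.7573 Pa, so 3.366 psi = 3.366 * 6894.7573 = 23207.753 Pa. Sum: 5078.249 + 23207.753 = 28286.002 Pa. 1 millibar = 100 Pa, so 28286.002 Pa = 28286.002 / 100 = 282.86002 millibar ≈ 282.9 millibar (4 s.f.).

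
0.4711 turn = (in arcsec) 1 turn = 6.2831853 rad, so 0.4711 turn = 0.4711 * 6.2831853 = 2.9600086 rad. 1 arcsec = 4.8481368e-06 rad, so 2.9600086 rad = 2.9600086 / 4.8481368e-06 = 610545.6 arcsec ≈ 6.105e+05 arcsec (4 s.f.). Final answer: 6.105e+05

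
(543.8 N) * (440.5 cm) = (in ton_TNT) 5.725e-07. Check: 543.8 N is already in N. 1 cm = 0.01 m, so 440.5 cm = 440.5 * 0.01 = 4.405 m. Combine: 543.8 N * 4.405 m = 2395.439 J. 1 ton_TNT = 4.184e+09 J, so 2395.439 J = 2395.439 / 4.184e+09 = 5.7252366e-07 ton_TNT ≈ 5.725e-07 ton_TNT (4 s.f.).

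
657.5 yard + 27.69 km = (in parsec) 9.169e-13. Check: 1 yard = 0.9144 m, so 657.5 yard = 657.5 * 0.9144 = 601.218 m. 1 km = 1000 m, so 27.69 km = 27.69 * 1000 = 27690 m. Sum: 601.218 + 27690 = 28291.218 m. 1 parsec = 3.0856776e+16 m, so 28291.218 m = 28291.218 / 3.0856776e+16 = 9.1685593e-13 parsec ≈ 9.169e-13 parsec (4 s.f.).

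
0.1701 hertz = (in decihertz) 0.1701 hertz = 0.1701 Hz. 1 decihertz = 0.1 Hz, so 0.1701 Hz = 0.1701 / 0.1 = 1.701 decihertz. Final answer: 1.701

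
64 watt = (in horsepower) 0.08583. Check: 64 watt = 64 W. 1 horsepower = 745.69987 W, so 64 W = 64 / 745.69987 = 0.085825414 horsepower ≈ 0.08583 horsepower (4 s.f.).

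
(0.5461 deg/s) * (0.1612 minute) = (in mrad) 1 deg/s = 0.017453293 rad/s, so 0.5461 deg/s = 0.5461 * 0.017453293 = 0.009531243 rad/s. 1 minute = 60 s, so 0.1612 minute = 0.1612 * 60 = 9.672 s. Combine: 0.009531243 rad/s * 9.672 s = 0.092186183 rad. 1 mrad = 0.001 rad, so 0.092186183 rad = 0.092186183 / 0.001 = 92.186183 mrad ≈ 92.19 mrad (4 s.f.). Final answer: 92.19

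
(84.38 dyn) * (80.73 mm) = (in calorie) 1.628e-05. Check: 1 dyn = 1e-05 N, so 84.38 dyn = 84.38 * 1e-05 = 0.0008438 N. 1 mm = 0.001 m, so 80.73 mm = 80.73 * 0.001 = 0.08073 m. Combine: 0.0008438 N * 0.08073 m = 6.8119974e-05 J. 1 calorie = 4.184 J, so 6.8119974e-05 J = 6.8119974e-05 / 4.184 = 1.6281065e-05 calorie ≈ 1.628e-05 calorie (4 s.f.).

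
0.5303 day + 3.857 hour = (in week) 1 day = 86400 s, so 0.5303 day = 0.5303 * 86400 = 45817.92 s. 1 hour = 3600 s, so 3.857 hour = 3.857 * 3600 = 13885.2 s. Sum: 45817.92 + 13885.2 = 59703.12 s. 1 week = 604800 s, so 59703.12 s = 59703.12 / 604800 = 0.098715476 week ≈ 0.09872 week (4 s.f.). Final answer: 0.09872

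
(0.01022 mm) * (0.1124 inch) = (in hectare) 1 mm = 0.001 m, so 0.01022 mm = 0.01022 * 0.001 = 1.022e-05 m. 1 inch = 0.0254 m, so 0.1124 inch = 0.1124 * 0.0254 = 0.00285496 m. Combine: 1.022e-05 m * 0.00285496 m = 2.9177691e-08 m^2. 1 hectare = 10000 m^2, so 2.9177691e-08 m^2 = 2.9177691e-08 / 10000 = 2.9177691e-12 hectare ≈ 2.918e-12 hectare (4 s.f.). Final answer: 2.918e-12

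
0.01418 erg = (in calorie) 3.389e-10. Check: 1 erg = 1e-07 J, so 0.01418 erg = 0.01418 * 1e-07 = 1.418e-09 J. 1 calorie = 4.184 J, so 1.418e-09 J = 1.418e-09 / 4.184 = 3.3891013e-10 calorie ≈ 3.389e-10 calorie (4 s.f.).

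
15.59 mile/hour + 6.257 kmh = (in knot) 1 mile/hour = 0.44704 m/s, so 15.59 mile/hour = 15.59 * 0.44704 = 6.9693536 m/s. 1 kmh = 0.27777778 m/s, so 6.257 kmh = 6.257 * 0.27777778 = 1.7380556 m/s. Sum: 6.9693536 + 1.7380556 = 8.7074092 m/s. 1 knot = 0.51444444 m/s, so 8.7074092 m/s = 8.7074092 / 0.51444444 = 16.925849 knot ≈ 16.93 knot (4 s.f.). Final answer: 16.93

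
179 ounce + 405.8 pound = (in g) 1 ounce = 0.028349523 kg, so 179 ounce = 179 * 0.028349523 = 5.0745646 kg. 1 pound = 0.45359237 kg, so 405.8 pound = 405.8 * 0.45359237 = 184.06778 kg. Sum: 5.0745646 + 184.06778 = 189.14235 kg. 1 g = 0.001 kg, so 189.14235 kg = 189.14235 / 0.001 = 189142.35 g ≈ 1.891e+05 g (4 s.f.). Final answer: 1.891e+05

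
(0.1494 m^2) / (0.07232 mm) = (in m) 0.1494 m^2 is already in m^2. 1 mm = 0.001 m, so 0.07232 mm = 0.07232 * 0.001 = 7.232e-05 m. Combine: 0.1494 m^2 / 7.232e-05 m = 2065.8186 m. Result: 2065.8186 m ≈ 2066 m (4 s.f.). Final answer: 2066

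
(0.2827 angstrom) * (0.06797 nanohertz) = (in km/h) 6.917e-21. Check: 1 angstrom = 1e-10 m, so 0.2827 angstrom = 0.2827 * 1e-10 = 2.827e-11 m. 1 nanohertz = 1e-09 Hz, so 0.06797 nanohertz = 0.06797 * 1e-09 = 6.797e-11 Hz. Combine: 2.827e-11 m * 6.797e-11 Hz = 1.9215119e-21 m/s. 1 km/h = 0.27777778 m/s, so 1.9215119e-21 m/s = 1.9215119e-21 / 0.27777778 = 6.9174428e-21 km/h ≈ 6.917e-21 km/h (4 s.f.).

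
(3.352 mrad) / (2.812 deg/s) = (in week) 1.129e-07. Check: 1 mrad = 0.001 rad, so 3.352 mrad = 3.352 * 0.001 = 0.003352 rad. 1 deg/s = 0.017453293 rad/s, so 2.812 deg/s = 2.812 * 0.017453293 = 0.049078659 rad/s. Combine: 0.003352 rad / 0.049078659 rad/s = 0.068298525 s. 1 week = 604800 s, so 0.068298525 s = 0.068298525 / 604800 = 1.1292746e-07 week ≈ 1.129e-07 week (4 s.f.).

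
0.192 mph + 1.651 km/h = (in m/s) 1 mph = 0.44704 m/s, so 0.192 mph = 0.192 * 0.44704 = 0.08583168 m/s. 1 km/h = 0.27777778 m/s, so 1.651 km/h = 1.651 * 0.27777778 = 0.45861111 m/s. Sum: 0.08583168 + 0.45861111 = 0.54444279 m/s. Result: 0.54444279 m/s ≈ 0.5444 m/s (4 s.f.). Final answer: 0.5444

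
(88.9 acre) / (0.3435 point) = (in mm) 1 acre = 4046.8564 m^2, so 88.9 acre = 88.9 * 4046.8564 = 359765.54 m^2. 1 point = 0.00035277778 m, so 0.3435 point = 0.3435 * 0.00035277778 = 0.00012117917 m. Combine: 359765.54 m^2 / 0.00012117917 m = 2.9688728e+09 m. 1 mm = 0.001 m, so 2.9688728e+09 m = 2.9688728e+09 / 0.001 = 2.9688728e+12 mm ≈ 2.969e+12 mm (4 s.f.). Final answer: 2.969e+12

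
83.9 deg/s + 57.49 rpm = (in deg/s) 1 deg/s = 0.017453293 rad/s, so 83.9 deg/s = 83.9 * 0.017453293 = 1.4643312 rad/s. 1 rpm = 0.10471976 rad/s, so 57.49 rpm = 57.49 * 0.10471976 = 6.0203387 rad/s. Sum: 1.4643312 + 6.0203387 = 7.48467 rad/s. 1 deg/s = 0.017453293 rad/s, so 7.48467 rad/s = 7.48467 / 0.017453293 = 428.84 deg/s ≈ 428.8 deg/s (4 s.f.). Final answer: 428.8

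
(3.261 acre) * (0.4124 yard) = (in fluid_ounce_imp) 1 acre = 4046.8564 m^2, so 3.261 acre = 3.261 * 4046.8564 = 13196.799 m^2. 1 yard = 0.9144 m, so 0.4124 yard = 0.4124 * 0.9144 = 0.37709856 m. Combine: 13196.799 m^2 * 0.37709856 m = 4976.4938 m^3. 1 fluid_ounce_imp = 2.8413063e-05 m^3, so 4976.4938 m^3 = 4976.4938 / 2.8413063e-05 = 1.751481e+08 fluid_ounce_imp ≈ 1.751e+08 fluid_ounce_imp (4 s.f.). Final answer: 1.751e+08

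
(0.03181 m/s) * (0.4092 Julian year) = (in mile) 255.2. Check: 0.03181 m/s is already in m/s. 1 Julian year = 31557600 s, so 0.4092 Julian year = 0.4092 * 31557600 = 12913370 s. Combine: 0.03181 m/s * 12913370 s = 410774.3 m. 1 mile = 1609.344 m, so 410774.3 m = 410774.3 / 1609.344 = 255.24331 mile ≈ 255.2 mile (4 s.f.).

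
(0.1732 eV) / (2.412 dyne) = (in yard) 1 eV = 1.6021766e-19 J, so 0.1732 eV = 0.1732 * 1.6021766e-19 = 2.7749699e-20 J. 1 dyne = 1e-05 N, so 2.412 dyne = 2.412 * 1e-05 = 2.412e-05 N. Combine: 2.7749699e-20 J / 2.412e-05 N = 1.150485e-15 m. 1 yard = 0.9144 m, so 1.150485e-15 m = 1.150485e-15 / 0.9144 = 1.2581857e-15 yard ≈ 1.258e-15 yard (4 s.f.). Final answer: 1.258e-15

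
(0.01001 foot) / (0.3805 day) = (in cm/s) 9.281e-06. Check: 1 foot = 0.3048 m, so 0.01001 foot = 0.01001 * 0.3048 = 0.003051048 m. 1 day = 86400 s, so 0.3805 day = 0.3805 * 86400 = 32875.2 s. Combine: 0.003051048 m / 32875.2 s = 9.2806979e-08 m/s. 1 cm/s = 0.01 m/s, so 9.2806979e-08 m/s = 9.2806979e-08 / 0.01 = 9.2806979e-06 cm/s ≈ 9.281e-06 cm/s (4 s.f.).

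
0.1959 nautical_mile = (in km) 1 nautical_mile = 1852 m, so 0.1959 nautical_mile = 0.1959 * 1852 = 362.8068 m. 1 km = 1000 m, so 362.8068 m = 362.8068 / 1000 = 0.3628068 km ≈ 0.3628 km (4 s.f.). Final answer: 0.3628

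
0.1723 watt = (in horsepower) 0.1723 watt = 0.1723 W. 1 horsepower = 745.69987 W, so 0.1723 W = 0.1723 / 745.69987 = 0.00023105811 horsepower ≈ 0.0002311 horsepower (4 s.f.). Final answer: 0.0002311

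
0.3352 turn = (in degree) 1 turn = 6.2831853 rad, so 0.3352 turn = 0.3352 * 6.2831853 = 2.1061237 rad. 1 degree = 0.017453293 rad, so 2.1061237 rad = 2.1061237 / 0.017453293 = 120.672 degree ≈ 120.7 degree (4 s.f.). Final answer: 120.7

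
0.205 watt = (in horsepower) 0.0002749. Check: 0.205 watt = 0.205 W. 1 horsepower = 745.69987 W, so 0.205 W = 0.205 / 745.69987 = 0.00027490953 horsepower ≈ 0.0002749 horsepower (4 s.f.).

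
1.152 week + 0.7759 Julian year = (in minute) 1 week = 604800 s, so 1.152 week = 1.152 * 604800 = 696729.6 s. 1 Julian year = 31557600 s, so 0.7759 Julian year = 0.7759 * 31557600 = 24485542 s. Sum: 696729.6 + 24485542 = 25182271 s. 1 minute = 60 s, so 25182271 s = 25182271 / 60 = 419704.52 minute ≈ 4.197e+05 minute (4 s.f.). Final answer: 4.197e+05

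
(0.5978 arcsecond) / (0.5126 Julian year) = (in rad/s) 1 arcsecond = 4.8481368e-06 rad, so 0.5978 arcsecond = 0.5978 * 4.8481368e-06 = 2.8982162e-06 rad. 1 Julian year = 31557600 s, so 0.5126 Julian year = 0.5126 * 31557600 = 16176426 s. Combine: 2.8982162e-06 rad / 16176426 s = 1.7916295e-13 rad/s. Result: 1.7916295e-13 rad/s ≈ 1.792e-13 rad/s (4 s.f.). Final answer: 1.792e-13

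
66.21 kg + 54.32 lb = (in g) 66.21 kg is already in kg. 1 lb = 0.45359237 kg, so 54.32 lb = 54.32 * 0.45359237 = 24.639138 kg. Sum: 66.21 + 24.639138 = 90.849138 kg. 1 g = 0.001 kg, so 90.849138 kg = 90.849138 / 0.001 = 90849.138 g ≈ 9.085e+04 g (4 s.f.). Final answer: 9.085e+04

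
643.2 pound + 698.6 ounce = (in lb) 686.9. Check: 1 pound = 0.45359237 kg, so 643.2 pound = 643.2 * 0.45359237 = 291.75061 kg. 1 ounce = 0.028349523 kg, so 698.6 ounce = 698.6 * 0.028349523 = 19.804977 kg. Sum: 291.75061 + 19.804977 = 311.55559 kg. 1 lb = 0.45359237 kg, so 311.55559 kg = 311.55559 / 0.45359237 = 686.8625 lb ≈ 686.9 lb (4 s.f.).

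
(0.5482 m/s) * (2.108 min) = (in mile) 0.04308. Check: 0.5482 m/s is already in m/s. 1 min = 60 s, so 2.108 min = 2.108 * 60 = 126.48 s. Combine: 0.5482 m/s * 126.48 s = 69.336336 m. 1 mile = 1609.344 m, so 69.336336 m = 69.336336 / 1609.344 = 0.043083602 mile ≈ 0.04308 mile (4 s.f.).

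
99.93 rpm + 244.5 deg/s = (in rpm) 140.7. Check: 1 rpm = 0.10471976 rad/s, so 99.93 rpm = 99.93 * 0.10471976 = 10.464645 rad/s. 1 deg/s = 0.017453293 rad/s, so 244.5 deg/s = 244.5 * 0.017453293 = 4.26733 rad/s. Sum: 10.464645 + 4.26733 = 14.731975 rad/s. 1 rpm = 0.10471976 rad/s, so 14.731975 rad/s = 14.731975 / 0.10471976 = 140.68 rpm ≈ 140.7 rpm (4 s.f.).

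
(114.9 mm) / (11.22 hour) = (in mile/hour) 6.363e-06. Check: 1 mm = 0.001 m, so 114.9 mm = 114.9 * 0.001 = 0.1149 m. 1 hour = 3600 s, so 11.22 hour = 11.22 * 3600 = 40392 s. Combine: 0.1149 m / 40392 s = 2.8446227e-06 m/s. 1 mile/hour = 0.44704 m/s, so 2.8446227e-06 m/s = 2.8446227e-06 / 0.44704 = 6.3632397e-06 mile/hour ≈ 6.363e-06 mile/hour (4 s.f.).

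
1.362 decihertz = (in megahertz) 1.362e-07. Check: 1 decihertz = 0.1 Hz, so 1.362 decihertz = 1.362 * 0.1 = 0.1362 Hz. 1 megahertz = 1000000 Hz, so 0.1362 Hz = 0.1362 / 1000000 = 1.362e-07 megahertz.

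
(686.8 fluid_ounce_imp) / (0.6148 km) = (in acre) 1 fluid_ounce_imp = 2.8413063e-05 m^3, so 686.8 fluid_ounce_imp = 686.8 * 2.8413063e-05 = 0.019514091 m^3. 1 km = 1000 m, so 0.6148 km = 0.6148 * 1000 = 614.8 m. Combine: 0.019514091 m^3 / 614.8 m = 3.1740552e-05 m^2. 1 acre = 4046.8564 m^2, so 3.1740552e-05 m^2 = 3.1740552e-05 / 4046.8564 = 7.8432612e-09 acre ≈ 7.843e-09 acre (4 s.f.). Final answer: 7.843e-09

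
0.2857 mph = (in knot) 1 mph = 0.44704 m/s, so 0.2857 mph = 0.2857 * 0.44704 = 0.12771933 m/s. 1 knot = 0.51444444 m/s, so 0.12771933 m/s = 0.12771933 / 0.51444444 = 0.24826651 knot ≈ 0.2483 knot (4 s.f.). Final answer: 0.2483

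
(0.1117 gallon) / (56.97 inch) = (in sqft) 1 gallon = 0.0037854118 m^3, so 0.1117 gallon = 0.1117 * 0.0037854118 = 0.0004228305 m^3. 1 inch = 0.0254 m, so 56.97 inch = 56.97 * 0.0254 = 1.447038 m. Combine: 0.0004228305 m^3 / 1.447038 m = 0.00029220414 m^2. 1 sqft = 0.09290304 m^2, so 0.00029220414 m^2 = 0.00029220414 / 0.09290304 = 0.0031452592 sqft ≈ 0.003145 sqft (4 s.f.). Final answer: 0.003145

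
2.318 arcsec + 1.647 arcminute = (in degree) 0.02809. Check: 1 arcsec = 4.8481368e-06 rad, so 2.318 arcsec = 2.318 * 4.8481368e-06 = 1.1237981e-05 rad. 1 arcminute = 0.00029088821 rad, so 1.647 arcminute = 1.647 * 0.00029088821 = 0.00047909288 rad. Sum: 1.1237981e-05 + 0.00047909288 = 0.00049033086 rad. 1 degree = 0.017453293 rad, so 0.00049033086 rad = 0.00049033086 / 0.017453293 = 0.028093889 degree ≈ 0.02809 degree (4 s.f.).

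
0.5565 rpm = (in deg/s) 1 rpm = 0.10471976 rad/s, so 0.5565 rpm = 0.5565 * 0.10471976 = 0.058276544 rad/s. 1 deg/s = 0.017453293 rad/s, so 0.058276544 rad/s = 0.058276544 / 0.017453293 = 3.339 deg/s. Final answer: 3.339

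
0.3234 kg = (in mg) 1 mg = 1e-06 kg, so 0.3234 kg = 0.3234 / 1e-06 = 323400 mg ≈ 3.234e+05 mg (4 s.f.). Final answer: 3.234e+05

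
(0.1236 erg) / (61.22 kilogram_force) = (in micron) 1 erg = 1e-07 J, so 0.1236 erg = 0.1236 * 1e-07 = 1.236e-08 J. 1 kilogram_force = 9.80665 N, so 61.22 kilogram_force = 61.22 * 9.80665 = 600.36311 N. Combine: 1.236e-08 J / 600.36311 N = 2.0587541e-11 m. 1 micron = 1e-06 m, so 2.0587541e-11 m = 2.0587541e-11 / 1e-06 = 2.0587541e-05 micron ≈ 2.059e-05 micron (4 s.f.). Final answer: 2.059e-05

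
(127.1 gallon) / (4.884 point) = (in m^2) 1 gallon = 0.0037854118 m^3, so 127.1 gallon = 127.1 * 0.0037854118 = 0.48112584 m^3. 1 point = 0.00035277778 m, so 4.884 point = 4.884 * 0.00035277778 = 0.0017229667 m. Combine: 0.48112584 m^3 / 0.0017229667 m = 279.24268 m^2. Result: 279.24268 m^2 ≈ 279.2 m^2 (4 s.f.). Final answer: 279.2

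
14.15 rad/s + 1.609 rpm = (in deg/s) 820.4. Check: 14.15 rad/s is already in rad/s. 1 rpm = 0.10471976 rad/s, so 1.609 rpm = 1.609 * 0.10471976 = 0.16849409 rad/s. Sum: 14.15 + 0.16849409 = 14.318494 rad/s. 1 deg/s = 0.017453293 rad/s, so 14.318494 rad/s = 14.318494 / 0.017453293 = 820.38928 deg/s ≈ 820.4 deg/s (4 s.f.).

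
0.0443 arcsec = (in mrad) 1 arcsec = 4.8481368e-06 rad, so 0.0443 arcsec = 0.0443 * 4.8481368e-06 = 2.1477246e-07 rad. 1 mrad = 0.001 rad, so 2.1477246e-07 rad = 2.1477246e-07 / 0.001 = 0.00021477246 mrad ≈ 0.0002148 mrad (4 s.f.). Final answer: 0.0002148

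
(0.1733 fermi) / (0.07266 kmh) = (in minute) 1.431e-16. Check: 1 fermi = 1e-15 m, so 0.1733 fermi = 0.1733 * 1e-15 = 1.733e-16 m. 1 kmh = 0.27777778 m/s, so 0.07266 kmh = 0.07266 * 0.27777778 = 0.020183333 m/s. Combine: 1.733e-16 m / 0.020183333 m/s = 8.5862923e-15 s. 1 minute = 60 s, so 8.5862923e-15 s = 8.5862923e-15 / 60 = 1.4310487e-16 minute ≈ 1.431e-16 minute (4 s.f.).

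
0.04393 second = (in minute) 0.0007322. Check: 0.04393 second = 0.04393 s. 1 minute = 60 s, so 0.04393 s = 0.04393 / 60 = 0.00073216667 minute ≈ 0.0007322 minute (4 s.f.).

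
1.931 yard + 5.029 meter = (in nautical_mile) 1 yard = 0.9144 m, so 1.931 yard = 1.931 * 0.9144 = 1.7657064 m. 5.029 meter = 5.029 m. Sum: 1.7657064 + 5.029 = 6.7947064 m. 1 nautical_mile = 1852 m, so 6.7947064 m = 6.7947064 / 1852 = 0.0036688479 nautical_mile ≈ 0.003669 nautical_mile (4 s.f.). Final answer: 0.003669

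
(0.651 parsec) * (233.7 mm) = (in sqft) 1 parsec = 3.0856776e+16 m, so 0.651 parsec = 0.651 * 3.0856776e+16 = 2.0087761e+16 m. 1 mm = 0.001 m, so 233.7 mm = 233.7 * 0.001 = 0.2337 m. Combine: 2.0087761e+16 m * 0.2337 m = 4.6945098e+15 m^2. 1 sqft = 0.09290304 m^2, so 4.6945098e+15 m^2 = 4.6945098e+15 / 0.09290304 = 5.0531282e+16 sqft ≈ 5.053e+16 sqft (4 s.f.). Final answer: 5.053e+16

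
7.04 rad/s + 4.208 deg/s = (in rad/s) 7.113. Check: 7.04 rad/s is already in rad/s. 1 deg/s = 0.017453293 rad/s, so 4.208 deg/s = 4.208 * 0.017453293 = 0.073443455 rad/s. Sum: 7.04 + 0.073443455 = 7.1134435 rad/s. Result: 7.1134435 rad/s ≈ 7.113 rad/s (4 s.f.).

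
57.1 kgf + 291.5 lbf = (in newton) 1 kgf = 9.80665 N, so 57.1 kgf = 57.1 * 9.80665 = 559.95971 N. 1 lbf = 4.4482216 N, so 291.5 lbf = 291.5 * 4.4482216 = 1296.6566 N. Sum: 559.95971 + 1296.6566 = 1856.6163 N. 1856.6163 N = 1856.6163 newton ≈ 1857 newton (4 s.f.). Final answer: 1857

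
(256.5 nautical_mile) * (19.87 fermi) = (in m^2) 9.439e-09. Check: 1 nautical_mile = 1852 m, so 256.5 nautical_mile = 256.5 * 1852 = 475038 m. 1 fermi = 1e-15 m, so 19.87 fermi = 19.87 * 1e-15 = 1.987e-14 m. Combine: 475038 m * 1.987e-14 m = 9.4390051e-09 m^2. Result: 9.4390051e-09 m^2 ≈ 9.439e-09 m^2 (4 s.f.).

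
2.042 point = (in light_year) 1 point = 0.00035277778 m, so 2.042 point = 2.042 * 0.00035277778 = 0.00072037222 m. 1 light_year = 9.4607305e+15 m, so 0.00072037222 m = 0.00072037222 / 9.4607305e+15 = 7.6143404e-20 light_year ≈ 7.614e-20 light_year (4 s.f.). Final answer: 7.614e-20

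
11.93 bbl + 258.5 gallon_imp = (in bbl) 19.32. Check: 1 bbl = 0.15898729 m^3, so 11.93 bbl = 11.93 * 0.15898729 = 1.8967184 m^3. 1 gallon_imp = 0.00454609 m^3, so 258.5 gallon_imp = 258.5 * 0.00454609 = 1.1751643 m^3. Sum: 1.8967184 + 1.1751643 = 3.0718827 m^3. 1 bbl = 0.15898729 m^3, so 3.0718827 m^3 = 3.0718827 / 0.15898729 = 19.321561 bbl ≈ 19.32 bbl (4 s.f.).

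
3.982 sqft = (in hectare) 1 sqft = 0.09290304 m^2, so 3.982 sqft = 3.982 * 0.09290304 = 0.36993991 m^2. 1 hectare = 10000 m^2, so 0.36993991 m^2 = 0.36993991 / 10000 = 3.6993991e-05 hectare ≈ 3.699e-05 hectare (4 s.f.). Final answer: 3.699e-05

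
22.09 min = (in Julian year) 4.2e-05. Check: 1 min = 60 s, so 22.09 min = 22.09 * 60 = 1325.4 s. 1 Julian year = 31557600 s, so 1325.4 s = 1325.4 / 31557600 = 4.1999392e-05 Julian year ≈ 4.2e-05 Julian year (4 s.f.).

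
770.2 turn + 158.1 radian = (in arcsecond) 1 turn = 6.2831853 rad, so 770.2 turn = 770.2 * 6.2831853 = 4839.3093 rad. 158.1 radian = 158.1 rad. Sum: 4839.3093 + 158.1 = 4997.4093 rad. 1 arcsecond = 4.8481368e-06 rad, so 4997.4093 rad = 4997.4093 / 4.8481368e-06 = 1.0307897e+09 arcsecond ≈ 1.031e+09 arcsecond (4 s.f.). Final answer: 1.031e+09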